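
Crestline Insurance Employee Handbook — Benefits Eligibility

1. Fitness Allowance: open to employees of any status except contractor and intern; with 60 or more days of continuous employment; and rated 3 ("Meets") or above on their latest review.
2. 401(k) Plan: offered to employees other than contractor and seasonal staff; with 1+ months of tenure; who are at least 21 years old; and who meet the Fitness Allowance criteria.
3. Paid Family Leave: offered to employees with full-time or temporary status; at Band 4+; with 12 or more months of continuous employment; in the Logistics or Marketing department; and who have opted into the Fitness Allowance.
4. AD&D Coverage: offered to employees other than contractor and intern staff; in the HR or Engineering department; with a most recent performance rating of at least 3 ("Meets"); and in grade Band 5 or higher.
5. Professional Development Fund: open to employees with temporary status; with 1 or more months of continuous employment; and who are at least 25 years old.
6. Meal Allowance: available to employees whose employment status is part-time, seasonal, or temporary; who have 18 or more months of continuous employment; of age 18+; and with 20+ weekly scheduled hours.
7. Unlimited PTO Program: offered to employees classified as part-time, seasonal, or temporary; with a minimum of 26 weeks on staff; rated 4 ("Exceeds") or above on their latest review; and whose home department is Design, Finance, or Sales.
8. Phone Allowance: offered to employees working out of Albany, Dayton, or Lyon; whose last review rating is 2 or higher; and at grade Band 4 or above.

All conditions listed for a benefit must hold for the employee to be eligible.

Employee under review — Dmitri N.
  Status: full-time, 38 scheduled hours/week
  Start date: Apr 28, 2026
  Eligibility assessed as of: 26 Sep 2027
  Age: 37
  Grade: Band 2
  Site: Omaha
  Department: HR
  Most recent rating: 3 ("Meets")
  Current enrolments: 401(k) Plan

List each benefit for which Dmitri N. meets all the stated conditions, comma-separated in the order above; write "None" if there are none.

Fitness Allowance, 401(k) Plan

Service from Apr 28, 2026 to 26 Sep 2027: 516 days.
Fitness Allowance — status full-time ✓ (not excluded); service 516 days ≥ 60 days ✓; rating 3 ≥ 3 ✓ → eligible.
401(k) Plan — status full-time ✓ (not excluded); service 516 days ≥ 1 month (≈30 days) ✓; age 37 ≥ 21 ✓; eligible for Fitness Allowance ✓ → eligible.
Paid Family Leave — status full-time ✓; grade Band 2 < Band 4 ✗ → not eligible.
AD&D Coverage — status full-time ✓ (not excluded); dept HR ✓; rating 3 ≥ 3 ✓; grade Band 2 < Band 5 ✗ → not eligible.
Professional Development Fund — status full-time ✗ (requires temporary) → not eligible.
Meal Allowance — status full-time ✗ (requires part-time, seasonal, or temporary) → not eligible.
Unlimited PTO Program — status full-time ✗ (requires part-time, seasonal, or temporary) → not eligible.
Phone Allowance — site Omaha ✗ (not Albany, Dayton, or Lyon) → not eligible.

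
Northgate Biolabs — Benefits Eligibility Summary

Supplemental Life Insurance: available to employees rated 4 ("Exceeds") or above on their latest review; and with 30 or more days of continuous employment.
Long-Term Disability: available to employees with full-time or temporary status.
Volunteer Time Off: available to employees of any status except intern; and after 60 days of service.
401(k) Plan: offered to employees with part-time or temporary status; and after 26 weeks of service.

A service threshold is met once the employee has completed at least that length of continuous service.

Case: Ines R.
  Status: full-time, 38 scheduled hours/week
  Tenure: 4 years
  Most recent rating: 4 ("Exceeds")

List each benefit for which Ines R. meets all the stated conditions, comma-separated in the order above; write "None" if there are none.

Supplemental Life Insurance, Long-Term Disability, Volunteer Time Off

Supplemental Life Insurance — rating 4 ≥ 4 ✓; service 4 years ≥ 30 days ✓ → eligible.
Long-Term Disability — status full-time ✓ → eligible.
Volunteer Time Off — status full-time ✓ (not excluded); service 4 years ≥ 60 days ✓ → eligible.
401(k) Plan — status full-time ✗ (requires part-time or temporary) → not eligible.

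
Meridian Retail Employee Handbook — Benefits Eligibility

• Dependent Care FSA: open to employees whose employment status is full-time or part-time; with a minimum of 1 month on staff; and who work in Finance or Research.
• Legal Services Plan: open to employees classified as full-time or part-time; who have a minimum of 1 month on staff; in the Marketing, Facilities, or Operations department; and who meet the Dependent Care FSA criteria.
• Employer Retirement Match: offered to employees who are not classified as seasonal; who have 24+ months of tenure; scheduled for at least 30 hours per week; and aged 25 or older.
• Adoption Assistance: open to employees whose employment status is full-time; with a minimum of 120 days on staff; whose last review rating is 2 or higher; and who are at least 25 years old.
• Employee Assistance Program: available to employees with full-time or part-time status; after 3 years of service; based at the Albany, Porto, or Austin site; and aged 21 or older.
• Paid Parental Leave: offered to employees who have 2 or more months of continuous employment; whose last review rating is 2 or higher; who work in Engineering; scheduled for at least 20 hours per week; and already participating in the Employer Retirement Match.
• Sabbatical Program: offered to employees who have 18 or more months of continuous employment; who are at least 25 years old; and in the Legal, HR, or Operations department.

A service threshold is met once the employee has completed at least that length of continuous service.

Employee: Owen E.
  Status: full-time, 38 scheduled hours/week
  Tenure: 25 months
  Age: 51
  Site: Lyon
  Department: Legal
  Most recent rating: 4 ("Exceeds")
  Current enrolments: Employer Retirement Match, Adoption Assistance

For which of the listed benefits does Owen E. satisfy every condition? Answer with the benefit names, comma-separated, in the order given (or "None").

Dependent Care FSA — status full-time ✓; service 25 months ≥ 1 month ✓; dept Legal ✗ → not eligible.
Legal Services Plan — status full-time ✓; service 25 months ≥ 1 month ✓; dept Legal ✗ → not eligible.
Employer Retirement Match — status full-time ✓ (not excluded); service 25 months ≥ 24 months ✓; 38 hrs/wk ≥ 30 ✓; age 51 ≥ 25 ✓ → eligible.
Adoption Assistance — status full-time ✓; service 25 months ≥ 120 days ✓; rating 4 ≥ 2 ✓; age 51 ≥ 25 ✓ → eligible.
Employee Assistance Program — status full-time ✓; service 25 months < 3 years (≈1095 days) ✗ → not eligible.
Paid Parental Leave — service 25 months ≥ 2 months ✓; rating 4 ≥ 2 ✓; dept Legal ✗ → not eligible.
Sabbatical Program — service 25 months ≥ 18 months ✓; age 51 ≥ 25 ✓; dept Legal ✓ → eligible.

Employer Retirement Match, Adoption Assistance, Sabbatical Program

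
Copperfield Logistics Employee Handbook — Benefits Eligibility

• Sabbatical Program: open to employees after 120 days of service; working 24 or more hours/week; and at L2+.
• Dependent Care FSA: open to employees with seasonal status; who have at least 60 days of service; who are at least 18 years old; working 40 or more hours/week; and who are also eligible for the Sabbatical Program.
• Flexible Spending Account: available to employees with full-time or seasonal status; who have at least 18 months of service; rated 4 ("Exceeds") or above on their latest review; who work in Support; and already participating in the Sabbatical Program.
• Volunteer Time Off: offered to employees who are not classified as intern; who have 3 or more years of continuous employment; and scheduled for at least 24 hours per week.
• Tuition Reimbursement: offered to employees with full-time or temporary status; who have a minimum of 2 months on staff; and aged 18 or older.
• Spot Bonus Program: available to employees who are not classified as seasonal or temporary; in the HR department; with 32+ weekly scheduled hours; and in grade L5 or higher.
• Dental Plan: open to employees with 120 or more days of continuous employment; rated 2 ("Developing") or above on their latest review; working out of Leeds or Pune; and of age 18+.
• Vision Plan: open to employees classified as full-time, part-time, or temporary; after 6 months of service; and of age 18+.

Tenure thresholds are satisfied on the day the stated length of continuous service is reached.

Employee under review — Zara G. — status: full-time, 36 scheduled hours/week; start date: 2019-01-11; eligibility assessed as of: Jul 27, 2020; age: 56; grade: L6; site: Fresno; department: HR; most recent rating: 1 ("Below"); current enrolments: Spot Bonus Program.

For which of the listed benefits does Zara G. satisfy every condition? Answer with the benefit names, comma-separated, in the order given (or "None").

Sabbatical Program, Tuition Reimbursement, Spot Bonus Program, Vision Plan

Service from 2019-01-11 to Jul 27, 2020: 563 days.
Sabbatical Program — service 563 days ≥ 120 days ✓; 36 hrs/wk ≥ 24 ✓; grade L6 ≥ L2 ✓ → eligible.
Dependent Care FSA — status full-time ✗ (requires seasonal) → not eligible.
Flexible Spending Account — status full-time ✓; service 563 days ≥ 18 months (≈540 days) ✓; rating 1 < 4 ✗ → not eligible.
Volunteer Time Off — status full-time ✓ (not excluded); service 563 days < 3 years (≈1095 days) ✗ → not eligible.
Tuition Reimbursement — status full-time ✓; service 563 days ≥ 2 months (≈60 days) ✓; age 56 ≥ 18 ✓ → eligible.
Spot Bonus Program — status full-time ✓ (not excluded); dept HR ✓; 36 hrs/wk ≥ 32 ✓; grade L6 ≥ L5 ✓ → eligible.
Dental Plan — service 563 days ≥ 120 days ✓; rating 1 < 2 ✗ → not eligible.
Vision Plan — status full-time ✓; service 563 days ≥ 6 months (≈180 days) ✓; age 56 ≥ 18 ✓ → eligible.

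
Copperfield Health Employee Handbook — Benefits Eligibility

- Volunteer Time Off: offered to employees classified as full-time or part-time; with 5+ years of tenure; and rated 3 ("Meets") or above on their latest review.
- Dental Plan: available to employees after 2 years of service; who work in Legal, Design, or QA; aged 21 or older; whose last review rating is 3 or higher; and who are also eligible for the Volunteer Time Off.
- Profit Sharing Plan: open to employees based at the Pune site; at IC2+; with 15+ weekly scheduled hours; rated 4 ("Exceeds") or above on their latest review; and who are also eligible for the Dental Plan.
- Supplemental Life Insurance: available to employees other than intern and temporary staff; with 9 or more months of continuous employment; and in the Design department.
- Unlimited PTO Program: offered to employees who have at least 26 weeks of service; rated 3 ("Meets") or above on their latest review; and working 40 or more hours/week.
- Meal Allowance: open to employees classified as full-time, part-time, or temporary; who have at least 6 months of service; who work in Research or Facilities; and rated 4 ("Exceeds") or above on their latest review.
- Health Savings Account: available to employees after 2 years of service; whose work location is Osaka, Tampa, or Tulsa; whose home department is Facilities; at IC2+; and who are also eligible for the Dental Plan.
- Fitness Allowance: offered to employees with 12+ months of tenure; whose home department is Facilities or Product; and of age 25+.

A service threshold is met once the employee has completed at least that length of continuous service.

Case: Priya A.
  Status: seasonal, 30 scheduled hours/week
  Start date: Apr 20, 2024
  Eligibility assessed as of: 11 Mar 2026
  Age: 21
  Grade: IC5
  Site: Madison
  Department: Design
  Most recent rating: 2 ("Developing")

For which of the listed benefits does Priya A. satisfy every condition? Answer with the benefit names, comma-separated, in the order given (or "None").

Supplemental Life Insurance

Service from Apr 20, 2024 to 11 Mar 2026: 690 days.
Volunteer Time Off — status seasonal ✗ (requires full-time or part-time) → not eligible.
Dental Plan — service 690 days < 2 years (≈730 days) ✗ → not eligible.
Profit Sharing Plan — site Madison ✗ (not Pune) → not eligible.
Supplemental Life Insurance — status seasonal ✓ (not excluded); service 690 days ≥ 9 months (≈270 days) ✓; dept Design ✓ → eligible.
Unlimited PTO Program — service 690 days ≥ 26 weeks (≈182 days) ✓; rating 2 < 3 ✗ → not eligible.
Meal Allowance — status seasonal ✗ (requires full-time, part-time, or temporary) → not eligible.
Health Savings Account — service 690 days < 2 years (≈730 days) ✗ → not eligible.
Fitness Allowance — service 690 days ≥ 12 months (≈360 days) ✓; dept Design ✗ → not eligible.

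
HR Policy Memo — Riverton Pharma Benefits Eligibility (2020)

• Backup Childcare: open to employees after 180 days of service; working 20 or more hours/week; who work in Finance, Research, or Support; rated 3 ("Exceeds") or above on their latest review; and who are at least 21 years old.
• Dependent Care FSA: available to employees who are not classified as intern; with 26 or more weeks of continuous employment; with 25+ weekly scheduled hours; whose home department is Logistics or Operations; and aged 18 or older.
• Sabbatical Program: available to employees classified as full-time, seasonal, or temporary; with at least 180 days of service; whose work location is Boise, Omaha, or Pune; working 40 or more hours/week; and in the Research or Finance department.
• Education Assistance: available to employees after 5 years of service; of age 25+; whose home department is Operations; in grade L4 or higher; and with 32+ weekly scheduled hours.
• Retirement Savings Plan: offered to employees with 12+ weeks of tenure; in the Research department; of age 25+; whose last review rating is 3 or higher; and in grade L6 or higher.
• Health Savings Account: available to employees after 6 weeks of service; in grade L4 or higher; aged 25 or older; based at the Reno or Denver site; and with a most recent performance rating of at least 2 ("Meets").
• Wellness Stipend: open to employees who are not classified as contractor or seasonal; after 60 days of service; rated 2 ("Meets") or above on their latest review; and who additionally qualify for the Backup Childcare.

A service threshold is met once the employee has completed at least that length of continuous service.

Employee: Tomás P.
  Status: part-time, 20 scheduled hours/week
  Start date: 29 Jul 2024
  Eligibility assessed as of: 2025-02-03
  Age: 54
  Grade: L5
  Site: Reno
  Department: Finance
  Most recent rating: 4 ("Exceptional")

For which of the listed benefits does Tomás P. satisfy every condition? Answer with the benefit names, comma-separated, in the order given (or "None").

Backup Childcare, Health Savings Account, Wellness Stipend

Service from 29 Jul 2024 to 2025-02-03: 189 days.
Backup Childcare — service 189 days ≥ 180 days ✓; 20 hrs/wk ≥ 20 ✓; dept Finance ✓; rating 4 ≥ 3 ✓; age 54 ≥ 21 ✓ → eligible.
Dependent Care FSA — status part-time ✓ (not excluded); service 189 days ≥ 26 weeks (≈182 days) ✓; 20 hrs/wk < 25 ✗ → not eligible.
Sabbatical Program — status part-time ✗ (requires full-time, seasonal, or temporary) → not eligible.
Education Assistance — service 189 days < 5 years (≈1825 days) ✗ → not eligible.
Retirement Savings Plan — service 189 days ≥ 12 weeks (≈84 days) ✓; dept Finance ✗ → not eligible.
Health Savings Account — service 189 days ≥ 6 weeks (≈42 days) ✓; grade L5 ≥ L4 ✓; age 54 ≥ 25 ✓; site Reno ✓; rating 4 ≥ 2 ✓ → eligible.
Wellness Stipend — status part-time ✓ (not excluded); service 189 days ≥ 60 days ✓; rating 4 ≥ 2 ✓; eligible for Backup Childcare ✓ → eligible.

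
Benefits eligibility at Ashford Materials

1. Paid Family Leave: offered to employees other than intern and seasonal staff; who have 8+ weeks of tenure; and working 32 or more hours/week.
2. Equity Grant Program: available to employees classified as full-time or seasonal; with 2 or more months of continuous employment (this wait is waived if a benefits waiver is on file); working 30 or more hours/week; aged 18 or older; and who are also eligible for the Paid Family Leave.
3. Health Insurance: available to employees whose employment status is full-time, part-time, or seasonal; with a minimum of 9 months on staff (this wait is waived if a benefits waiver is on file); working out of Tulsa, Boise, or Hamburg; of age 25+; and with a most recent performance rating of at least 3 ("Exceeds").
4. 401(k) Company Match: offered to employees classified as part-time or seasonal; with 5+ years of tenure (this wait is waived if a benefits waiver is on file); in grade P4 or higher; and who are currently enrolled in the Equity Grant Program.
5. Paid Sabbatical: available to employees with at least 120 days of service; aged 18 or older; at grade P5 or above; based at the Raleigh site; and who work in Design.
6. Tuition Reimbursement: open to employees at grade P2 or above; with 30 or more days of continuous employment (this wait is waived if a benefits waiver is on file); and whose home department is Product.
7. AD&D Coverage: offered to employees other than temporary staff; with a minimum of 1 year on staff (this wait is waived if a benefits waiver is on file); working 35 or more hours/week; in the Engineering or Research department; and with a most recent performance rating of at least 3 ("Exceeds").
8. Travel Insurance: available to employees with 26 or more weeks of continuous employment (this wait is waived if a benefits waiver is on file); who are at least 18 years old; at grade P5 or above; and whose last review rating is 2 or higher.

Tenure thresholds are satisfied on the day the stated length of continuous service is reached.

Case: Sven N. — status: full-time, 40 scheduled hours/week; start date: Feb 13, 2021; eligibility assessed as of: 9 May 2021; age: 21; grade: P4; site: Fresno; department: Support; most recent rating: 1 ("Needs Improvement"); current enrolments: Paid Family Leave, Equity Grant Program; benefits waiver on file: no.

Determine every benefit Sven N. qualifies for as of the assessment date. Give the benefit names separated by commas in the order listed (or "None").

Paid Family Leave, Equity Grant Program

Service from Feb 13, 2021 to 9 May 2021: 85 days.
Paid Family Leave — status full-time ✓ (not excluded); service 85 days ≥ 8 weeks (≈56 days) ✓; 40 hrs/wk ≥ 32 ✓ → eligible.
Equity Grant Program — status full-time ✓; no waiver, service 85 days ≥ 2 months (≈60 days) ✓; 40 hrs/wk ≥ 30 ✓; age 21 ≥ 18 ✓; eligible for Paid Family Leave ✓ → eligible.
Health Insurance — status full-time ✓; no waiver, service 85 days < 9 months (≈270 days) ✗ → not eligible.
401(k) Company Match — status full-time ✗ (requires part-time or seasonal) → not eligible.
Paid Sabbatical — service 85 days < 120 days ✗ → not eligible.
Tuition Reimbursement — grade P4 ≥ P2 ✓; no waiver, service 85 days ≥ 30 days ✓; dept Support ✗ → not eligible.
AD&D Coverage — status full-time ✓ (not excluded); no waiver, service 85 days < 1 year (≈365 days) ✗ → not eligible.
Travel Insurance — no waiver, service 85 days < 26 weeks (≈182 days) ✗ → not eligible.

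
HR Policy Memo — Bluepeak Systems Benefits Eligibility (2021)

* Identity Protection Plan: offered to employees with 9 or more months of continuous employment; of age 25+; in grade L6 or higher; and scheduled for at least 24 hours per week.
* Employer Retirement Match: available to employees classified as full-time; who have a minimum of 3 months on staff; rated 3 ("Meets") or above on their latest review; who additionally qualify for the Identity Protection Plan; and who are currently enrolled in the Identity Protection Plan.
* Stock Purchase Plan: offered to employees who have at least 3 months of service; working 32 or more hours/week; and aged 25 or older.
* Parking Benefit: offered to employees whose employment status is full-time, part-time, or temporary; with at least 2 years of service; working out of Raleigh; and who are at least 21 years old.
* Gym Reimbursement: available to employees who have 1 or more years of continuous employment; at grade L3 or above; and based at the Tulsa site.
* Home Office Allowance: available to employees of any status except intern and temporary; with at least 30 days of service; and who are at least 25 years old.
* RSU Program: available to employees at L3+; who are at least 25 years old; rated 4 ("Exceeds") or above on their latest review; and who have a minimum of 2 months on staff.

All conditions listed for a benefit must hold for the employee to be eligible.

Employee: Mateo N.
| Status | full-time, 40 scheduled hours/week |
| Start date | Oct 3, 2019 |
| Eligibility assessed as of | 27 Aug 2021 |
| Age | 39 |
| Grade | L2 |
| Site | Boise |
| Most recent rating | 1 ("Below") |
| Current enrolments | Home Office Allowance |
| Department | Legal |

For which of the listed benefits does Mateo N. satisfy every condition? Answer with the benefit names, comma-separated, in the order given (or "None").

Service from Oct 3, 2019 to 27 Aug 2021: 694 days.
Identity Protection Plan — service 694 days ≥ 9 months (≈270 days) ✓; age 39 ≥ 25 ✓; grade L2 < L6 ✗ → not eligible.
Employer Retirement Match — status full-time ✓; service 694 days ≥ 3 months (≈90 days) ✓; rating 1 < 3 ✗ → not eligible.
Stock Purchase Plan — service 694 days ≥ 3 months (≈90 days) ✓; 40 hrs/wk ≥ 32 ✓; age 39 ≥ 25 ✓ → eligible.
Parking Benefit — status full-time ✓; service 694 days < 2 years (≈730 days) ✗ → not eligible.
Gym Reimbursement — service 694 days ≥ 1 year (≈365 days) ✓; grade L2 < L3 ✗ → not eligible.
Home Office Allowance — status full-time ✓ (not excluded); service 694 days ≥ 30 days ✓; age 39 ≥ 25 ✓ → eligible.
RSU Program — grade L2 < L3 ✗ → not eligible.

Stock Purchase Plan, Home Office Allowance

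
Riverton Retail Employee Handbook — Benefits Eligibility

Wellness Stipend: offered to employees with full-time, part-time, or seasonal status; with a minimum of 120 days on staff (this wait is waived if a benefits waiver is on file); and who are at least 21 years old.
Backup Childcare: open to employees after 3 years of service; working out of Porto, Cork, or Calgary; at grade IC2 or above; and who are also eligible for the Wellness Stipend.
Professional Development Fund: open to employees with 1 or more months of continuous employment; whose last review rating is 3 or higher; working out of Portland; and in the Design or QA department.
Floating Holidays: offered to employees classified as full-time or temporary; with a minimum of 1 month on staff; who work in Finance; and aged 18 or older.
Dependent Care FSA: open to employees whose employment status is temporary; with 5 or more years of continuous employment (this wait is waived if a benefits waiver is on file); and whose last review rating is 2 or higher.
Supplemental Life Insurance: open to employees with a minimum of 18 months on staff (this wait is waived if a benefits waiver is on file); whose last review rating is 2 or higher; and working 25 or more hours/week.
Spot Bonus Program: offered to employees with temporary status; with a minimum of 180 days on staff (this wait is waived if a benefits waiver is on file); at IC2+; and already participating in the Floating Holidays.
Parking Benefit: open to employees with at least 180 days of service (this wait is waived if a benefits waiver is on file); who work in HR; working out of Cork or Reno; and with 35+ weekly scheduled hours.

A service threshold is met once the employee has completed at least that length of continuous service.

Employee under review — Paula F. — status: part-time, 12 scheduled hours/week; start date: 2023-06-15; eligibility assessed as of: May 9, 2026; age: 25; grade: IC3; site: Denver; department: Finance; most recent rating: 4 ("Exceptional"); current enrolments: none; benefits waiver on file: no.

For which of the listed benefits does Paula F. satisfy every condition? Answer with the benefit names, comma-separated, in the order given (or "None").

Wellness Stipend

Service from 2023-06-15 to May 9, 2026: 1059 days.
Wellness Stipend — status part-time ✓; no waiver, service 1059 days ≥ 120 days ✓; age 25 ≥ 21 ✓ → eligible.
Backup Childcare — service 1059 days < 3 years (≈1095 days) ✗ → not eligible.
Professional Development Fund — service 1059 days ≥ 1 month (≈30 days) ✓; rating 4 ≥ 3 ✓; site Denver ✗ (not Portland) → not eligible.
Floating Holidays — status part-time ✗ (requires full-time or temporary) → not eligible.
Dependent Care FSA — status part-time ✗ (requires temporary) → not eligible.
Supplemental Life Insurance — no waiver, service 1059 days ≥ 18 months (≈540 days) ✓; rating 4 ≥ 2 ✓; 12 hrs/wk < 25 ✗ → not eligible.
Spot Bonus Program — status part-time ✗ (requires temporary) → not eligible.
Parking Benefit — no waiver, service 1059 days ≥ 180 days ✓; dept Finance ✗ → not eligible.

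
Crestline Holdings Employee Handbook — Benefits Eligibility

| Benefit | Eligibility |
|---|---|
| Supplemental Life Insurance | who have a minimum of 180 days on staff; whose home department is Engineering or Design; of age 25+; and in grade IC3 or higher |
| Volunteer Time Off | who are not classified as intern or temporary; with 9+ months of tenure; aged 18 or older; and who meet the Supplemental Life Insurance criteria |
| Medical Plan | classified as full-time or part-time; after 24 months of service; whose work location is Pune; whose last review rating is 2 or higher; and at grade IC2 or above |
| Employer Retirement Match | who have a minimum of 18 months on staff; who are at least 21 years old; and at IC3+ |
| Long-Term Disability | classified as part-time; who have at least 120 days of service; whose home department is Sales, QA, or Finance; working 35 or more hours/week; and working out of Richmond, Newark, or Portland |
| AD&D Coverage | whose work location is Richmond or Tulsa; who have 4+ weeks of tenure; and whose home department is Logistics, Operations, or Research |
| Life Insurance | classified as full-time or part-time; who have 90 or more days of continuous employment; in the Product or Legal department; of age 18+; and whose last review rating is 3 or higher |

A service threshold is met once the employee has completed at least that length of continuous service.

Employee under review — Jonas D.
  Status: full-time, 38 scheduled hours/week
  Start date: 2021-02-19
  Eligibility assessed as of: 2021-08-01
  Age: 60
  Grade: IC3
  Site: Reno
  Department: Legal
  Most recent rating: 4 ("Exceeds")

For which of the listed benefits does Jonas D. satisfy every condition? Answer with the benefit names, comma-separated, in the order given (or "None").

Service from 2021-02-19 to 2021-08-01: 163 days.
Supplemental Life Insurance — service 163 days < 180 days ✗ → not eligible.
Volunteer Time Off — status full-time ✓ (not excluded); service 163 days < 9 months (≈270 days) ✗ → not eligible.
Medical Plan — status full-time ✓; service 163 days < 24 months (≈720 days) ✗ → not eligible.
Employer Retirement Match — service 163 days < 18 months (≈540 days) ✗ → not eligible.
Long-Term Disability — status full-time ✗ (requires part-time) → not eligible.
AD&D Coverage — site Reno ✗ (not Richmond or Tulsa) → not eligible.
Life Insurance — status full-time ✓; service 163 days ≥ 90 days ✓; dept Legal ✓; age 60 ≥ 18 ✓; rating 4 ≥ 3 ✓ → eligible.

Life Insurance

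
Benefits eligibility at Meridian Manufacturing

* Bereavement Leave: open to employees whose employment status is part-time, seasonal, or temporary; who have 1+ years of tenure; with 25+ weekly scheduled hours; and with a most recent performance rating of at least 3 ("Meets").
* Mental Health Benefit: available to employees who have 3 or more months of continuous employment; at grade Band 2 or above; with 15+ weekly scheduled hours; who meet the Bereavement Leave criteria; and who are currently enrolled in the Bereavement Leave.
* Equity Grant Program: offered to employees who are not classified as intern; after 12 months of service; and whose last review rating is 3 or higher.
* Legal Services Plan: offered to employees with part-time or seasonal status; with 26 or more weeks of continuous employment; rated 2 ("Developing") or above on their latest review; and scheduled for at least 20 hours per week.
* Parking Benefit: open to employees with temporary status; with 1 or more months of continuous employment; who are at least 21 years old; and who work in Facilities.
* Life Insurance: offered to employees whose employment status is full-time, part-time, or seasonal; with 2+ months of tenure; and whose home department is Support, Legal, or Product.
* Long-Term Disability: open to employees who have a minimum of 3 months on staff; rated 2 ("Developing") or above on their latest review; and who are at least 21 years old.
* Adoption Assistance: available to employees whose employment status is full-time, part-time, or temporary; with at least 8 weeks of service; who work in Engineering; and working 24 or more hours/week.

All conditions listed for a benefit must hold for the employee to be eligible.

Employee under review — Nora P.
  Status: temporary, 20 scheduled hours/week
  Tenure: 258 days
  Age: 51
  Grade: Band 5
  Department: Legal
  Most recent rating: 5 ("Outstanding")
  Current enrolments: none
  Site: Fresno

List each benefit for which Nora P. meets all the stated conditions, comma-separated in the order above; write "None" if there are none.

Bereavement Leave — status temporary ✓; service 258 days < 1 year (≈365 days) ✗ → not eligible.
Mental Health Benefit — service 258 days ≥ 3 months (≈90 days) ✓; grade Band 5 ≥ Band 2 ✓; 20 hrs/wk ≥ 15 ✓; not eligible for Bereavement Leave ✗ → not eligible.
Equity Grant Program — status temporary ✓ (not excluded); service 258 days < 12 months (≈360 days) ✗ → not eligible.
Legal Services Plan — status temporary ✗ (requires part-time or seasonal) → not eligible.
Parking Benefit — status temporary ✓; service 258 days ≥ 1 month (≈30 days) ✓; age 51 ≥ 21 ✓; dept Legal ✗ → not eligible.
Life Insurance — status temporary ✗ (requires full-time, part-time, or seasonal) → not eligible.
Long-Term Disability — service 258 days ≥ 3 months (≈90 days) ✓; rating 5 ≥ 2 ✓; age 51 ≥ 21 ✓ → eligible.
Adoption Assistance — status temporary ✓; service 258 days ≥ 8 weeks (≈56 days) ✓; dept Legal ✗ → not eligible.

Long-Term Disability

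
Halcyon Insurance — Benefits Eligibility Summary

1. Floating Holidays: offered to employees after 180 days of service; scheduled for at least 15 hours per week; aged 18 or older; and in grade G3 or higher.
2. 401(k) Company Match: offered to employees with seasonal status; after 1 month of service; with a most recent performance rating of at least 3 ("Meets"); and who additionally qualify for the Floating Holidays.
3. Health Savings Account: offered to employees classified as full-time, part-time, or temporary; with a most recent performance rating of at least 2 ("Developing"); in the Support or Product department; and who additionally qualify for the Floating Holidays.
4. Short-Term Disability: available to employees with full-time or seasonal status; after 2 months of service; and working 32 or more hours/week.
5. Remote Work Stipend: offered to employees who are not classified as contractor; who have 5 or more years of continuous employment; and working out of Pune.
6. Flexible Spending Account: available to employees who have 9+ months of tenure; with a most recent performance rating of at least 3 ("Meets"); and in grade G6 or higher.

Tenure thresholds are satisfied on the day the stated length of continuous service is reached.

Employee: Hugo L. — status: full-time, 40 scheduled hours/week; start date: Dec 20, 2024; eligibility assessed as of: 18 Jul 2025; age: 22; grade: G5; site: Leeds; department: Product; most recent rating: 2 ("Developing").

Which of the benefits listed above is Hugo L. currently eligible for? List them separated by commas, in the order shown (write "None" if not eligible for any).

Service from Dec 20, 2024 to 18 Jul 2025: 210 days.
Floating Holidays — service 210 days ≥ 180 days ✓; 40 hrs/wk ≥ 15 ✓; age 22 ≥ 18 ✓; grade G5 ≥ G3 ✓ → eligible.
401(k) Company Match — status full-time ✗ (requires seasonal) → not eligible.
Health Savings Account — status full-time ✓; rating 2 ≥ 2 ✓; dept Product ✓; eligible for Floating Holidays ✓ → eligible.
Short-Term Disability — status full-time ✓; service 210 days ≥ 2 months (≈60 days) ✓; 40 hrs/wk ≥ 32 ✓ → eligible.
Remote Work Stipend — status full-time ✓ (not excluded); service 210 days < 5 years (≈1825 days) ✗ → not eligible.
Flexible Spending Account — service 210 days < 9 months (≈270 days) ✗ → not eligible.

Floating Holidays, Health Savings Account, Short-Term Disability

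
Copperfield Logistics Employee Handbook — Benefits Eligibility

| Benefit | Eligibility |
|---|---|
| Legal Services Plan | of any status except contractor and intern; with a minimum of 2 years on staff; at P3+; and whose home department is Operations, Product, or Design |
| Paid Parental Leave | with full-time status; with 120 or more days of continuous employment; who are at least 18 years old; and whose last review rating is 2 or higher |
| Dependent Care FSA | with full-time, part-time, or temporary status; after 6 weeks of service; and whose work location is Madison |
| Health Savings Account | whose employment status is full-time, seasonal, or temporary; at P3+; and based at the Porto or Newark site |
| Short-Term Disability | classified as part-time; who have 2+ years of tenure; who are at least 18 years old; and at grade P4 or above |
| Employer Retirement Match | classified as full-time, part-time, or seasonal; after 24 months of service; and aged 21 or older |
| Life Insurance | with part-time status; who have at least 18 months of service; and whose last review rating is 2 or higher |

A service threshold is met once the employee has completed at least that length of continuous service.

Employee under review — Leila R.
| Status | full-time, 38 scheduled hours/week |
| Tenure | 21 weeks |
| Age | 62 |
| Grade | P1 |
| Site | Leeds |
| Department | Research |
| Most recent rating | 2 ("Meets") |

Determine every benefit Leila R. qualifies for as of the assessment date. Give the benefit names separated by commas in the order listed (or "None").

Legal Services Plan — status full-time ✓ (not excluded); service 21 weeks < 2 years (≈730 days) ✗ → not eligible.
Paid Parental Leave — status full-time ✓; service 21 weeks ≥ 120 days ✓; age 62 ≥ 18 ✓; rating 2 ≥ 2 ✓ → eligible.
Dependent Care FSA — status full-time ✓; service 21 weeks ≥ 6 weeks ✓; site Leeds ✗ (not Madison) → not eligible.
Health Savings Account — status full-time ✓; grade P1 < P3 ✗ → not eligible.
Short-Term Disability — status full-time ✗ (requires part-time) → not eligible.
Employer Retirement Match — status full-time ✓; service 21 weeks < 24 months (≈720 days) ✗ → not eligible.
Life Insurance — status full-time ✗ (requires part-time) → not eligible.

Paid Parental Leave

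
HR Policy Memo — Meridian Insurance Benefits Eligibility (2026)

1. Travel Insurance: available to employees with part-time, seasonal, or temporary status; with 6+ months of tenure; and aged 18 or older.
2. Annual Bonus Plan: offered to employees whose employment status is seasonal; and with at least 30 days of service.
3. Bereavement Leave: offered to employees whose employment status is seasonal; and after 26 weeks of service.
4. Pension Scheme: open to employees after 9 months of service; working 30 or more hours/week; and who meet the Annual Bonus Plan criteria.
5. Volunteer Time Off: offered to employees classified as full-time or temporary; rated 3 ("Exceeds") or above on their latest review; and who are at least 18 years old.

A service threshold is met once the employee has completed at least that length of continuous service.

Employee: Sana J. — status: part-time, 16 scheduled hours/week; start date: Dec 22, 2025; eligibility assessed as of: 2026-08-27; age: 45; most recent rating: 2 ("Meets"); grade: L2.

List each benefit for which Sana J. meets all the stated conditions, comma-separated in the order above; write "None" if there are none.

Service from Dec 22, 2025 to 2026-08-27: 248 days.
Travel Insurance — status part-time ✓; service 248 days ≥ 6 months (≈180 days) ✓; age 45 ≥ 18 ✓ → eligible.
Annual Bonus Plan — status part-time ✗ (requires seasonal) → not eligible.
Bereavement Leave — status part-time ✗ (requires seasonal) → not eligible.
Pension Scheme — service 248 days < 9 months (≈270 days) ✗ → not eligible.
Volunteer Time Off — status part-time ✗ (requires full-time or temporary) → not eligible.

Travel Insurance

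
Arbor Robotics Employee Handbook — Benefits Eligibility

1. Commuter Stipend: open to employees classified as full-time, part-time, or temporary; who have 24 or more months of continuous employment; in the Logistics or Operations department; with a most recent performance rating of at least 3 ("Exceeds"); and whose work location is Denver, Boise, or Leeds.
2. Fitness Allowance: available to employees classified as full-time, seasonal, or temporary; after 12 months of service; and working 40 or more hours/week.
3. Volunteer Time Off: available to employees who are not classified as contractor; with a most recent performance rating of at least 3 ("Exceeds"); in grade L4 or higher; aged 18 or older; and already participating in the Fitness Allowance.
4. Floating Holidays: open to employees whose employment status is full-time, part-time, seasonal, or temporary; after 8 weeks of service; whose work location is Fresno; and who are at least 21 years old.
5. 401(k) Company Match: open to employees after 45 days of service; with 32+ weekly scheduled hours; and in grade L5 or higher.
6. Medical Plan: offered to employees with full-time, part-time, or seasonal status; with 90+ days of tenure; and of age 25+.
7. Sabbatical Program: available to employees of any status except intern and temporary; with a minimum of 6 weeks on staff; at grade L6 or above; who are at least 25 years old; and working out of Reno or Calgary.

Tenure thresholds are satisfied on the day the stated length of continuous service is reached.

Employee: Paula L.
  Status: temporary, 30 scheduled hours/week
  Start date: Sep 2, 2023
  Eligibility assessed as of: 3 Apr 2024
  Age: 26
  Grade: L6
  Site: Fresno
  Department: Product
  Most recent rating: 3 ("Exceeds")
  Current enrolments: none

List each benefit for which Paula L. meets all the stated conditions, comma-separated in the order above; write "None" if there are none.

Service from Sep 2, 2023 to 3 Apr 2024: 214 days.
Commuter Stipend — status temporary ✓; service 214 days < 24 months (≈720 days) ✗ → not eligible.
Fitness Allowance — status temporary ✓; service 214 days < 12 months (≈360 days) ✗ → not eligible.
Volunteer Time Off — status temporary ✓ (not excluded); rating 3 ≥ 3 ✓; grade L6 ≥ L4 ✓; age 26 ≥ 18 ✓; not enrolled in Fitness Allowance ✗ → not eligible.
Floating Holidays — status temporary ✓; service 214 days ≥ 8 weeks (≈56 days) ✓; site Fresno ✓; age 26 ≥ 21 ✓ → eligible.
401(k) Company Match — service 214 days ≥ 45 days ✓; 30 hrs/wk < 32 ✗ → not eligible.
Medical Plan — status temporary ✗ (requires full-time, part-time, or seasonal) → not eligible.
Sabbatical Program — status temporary ✗ (excluded) → not eligible.

Floating Holidays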